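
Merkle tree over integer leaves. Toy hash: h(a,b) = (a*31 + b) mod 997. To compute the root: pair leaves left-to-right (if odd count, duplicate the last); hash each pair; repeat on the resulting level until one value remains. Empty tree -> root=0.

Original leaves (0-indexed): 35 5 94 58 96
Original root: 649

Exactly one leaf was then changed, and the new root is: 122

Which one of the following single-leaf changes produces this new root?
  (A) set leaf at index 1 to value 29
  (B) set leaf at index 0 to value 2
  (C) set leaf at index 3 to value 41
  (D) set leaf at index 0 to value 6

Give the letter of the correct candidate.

Original leaves: [35, 5, 94, 58, 96]
Target new root: 122
Try each candidate change and compute the resulting root:
Candidate A: set leaf[1] = 29 -> leaves = [35, 29, 94, 58, 96]
  L0: [35, 29, 94, 58, 96]
  L1: h(35,29)=(35*31+29)%997=117 h(94,58)=(94*31+58)%997=978 h(96,96)=(96*31+96)%997=81 -> [117, 978, 81]
  L2: h(117,978)=(117*31+978)%997=617 h(81,81)=(81*31+81)%997=598 -> [617, 598]
  L3: h(617,598)=(617*31+598)%997=782 -> [782]
  root = 782 != target 122
Candidate B: set leaf[0] = 2 -> leaves = [2, 5, 94, 58, 96]
  L0: [2, 5, 94, 58, 96]
  L1: h(2,5)=(2*31+5)%997=67 h(94,58)=(94*31+58)%997=978 h(96,96)=(96*31+96)%997=81 -> [67, 978, 81]
  L2: h(67,978)=(67*31+978)%997=64 h(81,81)=(81*31+81)%997=598 -> [64, 598]
  L3: h(64,598)=(64*31+598)%997=588 -> [588]
  root = 588 != target 122
Candidate C: set leaf[3] = 41 -> leaves = [35, 5, 94, 41, 96]
  L0: [35, 5, 94, 41, 96]
  L1: h(35,5)=(35*31+5)%997=93 h(94,41)=(94*31+41)%997=961 h(96,96)=(96*31+96)%997=81 -> [93, 961, 81]
  L2: h(93,961)=(93*31+961)%997=853 h(81,81)=(81*31+81)%997=598 -> [853, 598]
  L3: h(853,598)=(853*31+598)%997=122 -> [122]
  root = 122 == target 122  ** MATCH **
Candidate D: set leaf[0] = 6 -> leaves = [6, 5, 94, 58, 96]
  L0: [6, 5, 94, 58, 96]
  L1: h(6,5)=(6*31+5)%997=191 h(94,58)=(94*31+58)%997=978 h(96,96)=(96*31+96)%997=81 -> [191, 978, 81]
  L2: h(191,978)=(191*31+978)%997=917 h(81,81)=(81*31+81)%997=598 -> [917, 598]
  L3: h(917,598)=(917*31+598)%997=112 -> [112]
  root = 112 != target 122
Candidate C produces the target root.

Answer: C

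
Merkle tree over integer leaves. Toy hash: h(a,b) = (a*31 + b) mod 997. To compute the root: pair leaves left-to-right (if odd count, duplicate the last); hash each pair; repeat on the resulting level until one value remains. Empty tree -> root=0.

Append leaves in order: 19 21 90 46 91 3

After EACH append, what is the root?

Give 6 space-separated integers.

After append 19 (leaves=[19]):
  L0: [19]
  root=19
After append 21 (leaves=[19, 21]):
  L0: [19, 21]
  L1: h(19,21)=(19*31+21)%997=610 -> [610]
  root=610
After append 90 (leaves=[19, 21, 90]):
  L0: [19, 21, 90]
  L1: h(19,21)=(19*31+21)%997=610 h(90,90)=(90*31+90)%997=886 -> [610, 886]
  L2: h(610,886)=(610*31+886)%997=853 -> [853]
  root=853
After append 46 (leaves=[19, 21, 90, 46]):
  L0: [19, 21, 90, 46]
  L1: h(19,21)=(19*31+21)%997=610 h(90,46)=(90*31+46)%997=842 -> [610, 842]
  L2: h(610,842)=(610*31+842)%997=809 -> [809]
  root=809
After append 91 (leaves=[19, 21, 90, 46, 91]):
  L0: [19, 21, 90, 46, 91]
  L1: h(19,21)=(19*31+21)%997=610 h(90,46)=(90*31+46)%997=842 h(91,91)=(91*31+91)%997=918 -> [610, 842, 918]
  L2: h(610,842)=(610*31+842)%997=809 h(918,918)=(918*31+918)%997=463 -> [809, 463]
  L3: h(809,463)=(809*31+463)%997=617 -> [617]
  root=617
After append 3 (leaves=[19, 21, 90, 46, 91, 3]):
  L0: [19, 21, 90, 46, 91, 3]
  L1: h(19,21)=(19*31+21)%997=610 h(90,46)=(90*31+46)%997=842 h(91,3)=(91*31+3)%997=830 -> [610, 842, 830]
  L2: h(610,842)=(610*31+842)%997=809 h(830,830)=(830*31+830)%997=638 -> [809, 638]
  L3: h(809,638)=(809*31+638)%997=792 -> [792]
  root=792

Answer: 19 610 853 809 617 792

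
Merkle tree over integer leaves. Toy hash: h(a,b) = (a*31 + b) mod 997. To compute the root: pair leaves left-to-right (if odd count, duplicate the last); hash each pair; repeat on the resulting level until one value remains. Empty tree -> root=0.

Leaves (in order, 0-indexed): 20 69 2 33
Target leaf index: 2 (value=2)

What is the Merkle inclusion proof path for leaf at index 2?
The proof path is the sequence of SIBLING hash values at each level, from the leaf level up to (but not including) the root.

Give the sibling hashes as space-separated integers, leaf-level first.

Answer: 33 689

Derivation:
L0 (leaves): [20, 69, 2, 33], target index=2
L1: h(20,69)=(20*31+69)%997=689 [pair 0] h(2,33)=(2*31+33)%997=95 [pair 1] -> [689, 95]
  Sibling for proof at L0: 33
L2: h(689,95)=(689*31+95)%997=517 [pair 0] -> [517]
  Sibling for proof at L1: 689
Root: 517
Proof path (sibling hashes from leaf to root): [33, 689]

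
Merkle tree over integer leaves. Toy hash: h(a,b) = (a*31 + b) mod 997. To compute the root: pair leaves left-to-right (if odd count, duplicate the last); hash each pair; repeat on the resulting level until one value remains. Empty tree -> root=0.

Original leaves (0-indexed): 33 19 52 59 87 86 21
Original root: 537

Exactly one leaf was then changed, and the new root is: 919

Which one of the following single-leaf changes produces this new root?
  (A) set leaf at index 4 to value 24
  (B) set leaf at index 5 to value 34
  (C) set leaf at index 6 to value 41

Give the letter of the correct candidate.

Original leaves: [33, 19, 52, 59, 87, 86, 21]
Target new root: 919
Try each candidate change and compute the resulting root:
Candidate A: set leaf[4] = 24 -> leaves = [33, 19, 52, 59, 24, 86, 21]
  L0: [33, 19, 52, 59, 24, 86, 21]
  L1: h(33,19)=(33*31+19)%997=45 h(52,59)=(52*31+59)%997=674 h(24,86)=(24*31+86)%997=830 h(21,21)=(21*31+21)%997=672 -> [45, 674, 830, 672]
  L2: h(45,674)=(45*31+674)%997=75 h(830,672)=(830*31+672)%997=480 -> [75, 480]
  L3: h(75,480)=(75*31+480)%997=811 -> [811]
  root = 811 != target 919
Candidate B: set leaf[5] = 34 -> leaves = [33, 19, 52, 59, 87, 34, 21]
  L0: [33, 19, 52, 59, 87, 34, 21]
  L1: h(33,19)=(33*31+19)%997=45 h(52,59)=(52*31+59)%997=674 h(87,34)=(87*31+34)%997=737 h(21,21)=(21*31+21)%997=672 -> [45, 674, 737, 672]
  L2: h(45,674)=(45*31+674)%997=75 h(737,672)=(737*31+672)%997=588 -> [75, 588]
  L3: h(75,588)=(75*31+588)%997=919 -> [919]
  root = 919 == target 919  ** MATCH **
Candidate C: set leaf[6] = 41 -> leaves = [33, 19, 52, 59, 87, 86, 41]
  L0: [33, 19, 52, 59, 87, 86, 41]
  L1: h(33,19)=(33*31+19)%997=45 h(52,59)=(52*31+59)%997=674 h(87,86)=(87*31+86)%997=789 h(41,41)=(41*31+41)%997=315 -> [45, 674, 789, 315]
  L2: h(45,674)=(45*31+674)%997=75 h(789,315)=(789*31+315)%997=846 -> [75, 846]
  L3: h(75,846)=(75*31+846)%997=180 -> [180]
  root = 180 != target 919
Candidate B produces the target root.

Answer: B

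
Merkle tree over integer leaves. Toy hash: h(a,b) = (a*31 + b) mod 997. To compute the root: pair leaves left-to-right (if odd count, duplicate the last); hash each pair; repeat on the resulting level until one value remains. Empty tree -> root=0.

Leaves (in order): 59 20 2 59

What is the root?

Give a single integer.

L0: [59, 20, 2, 59]
L1: h(59,20)=(59*31+20)%997=852 h(2,59)=(2*31+59)%997=121 -> [852, 121]
L2: h(852,121)=(852*31+121)%997=611 -> [611]

Answer: 611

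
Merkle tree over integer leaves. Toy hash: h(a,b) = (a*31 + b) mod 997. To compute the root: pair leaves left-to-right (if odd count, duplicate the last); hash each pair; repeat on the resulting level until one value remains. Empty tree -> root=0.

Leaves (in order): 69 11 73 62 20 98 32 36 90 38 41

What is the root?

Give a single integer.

Answer: 393

Derivation:
L0: [69, 11, 73, 62, 20, 98, 32, 36, 90, 38, 41]
L1: h(69,11)=(69*31+11)%997=156 h(73,62)=(73*31+62)%997=331 h(20,98)=(20*31+98)%997=718 h(32,36)=(32*31+36)%997=31 h(90,38)=(90*31+38)%997=834 h(41,41)=(41*31+41)%997=315 -> [156, 331, 718, 31, 834, 315]
L2: h(156,331)=(156*31+331)%997=182 h(718,31)=(718*31+31)%997=355 h(834,315)=(834*31+315)%997=247 -> [182, 355, 247]
L3: h(182,355)=(182*31+355)%997=15 h(247,247)=(247*31+247)%997=925 -> [15, 925]
L4: h(15,925)=(15*31+925)%997=393 -> [393]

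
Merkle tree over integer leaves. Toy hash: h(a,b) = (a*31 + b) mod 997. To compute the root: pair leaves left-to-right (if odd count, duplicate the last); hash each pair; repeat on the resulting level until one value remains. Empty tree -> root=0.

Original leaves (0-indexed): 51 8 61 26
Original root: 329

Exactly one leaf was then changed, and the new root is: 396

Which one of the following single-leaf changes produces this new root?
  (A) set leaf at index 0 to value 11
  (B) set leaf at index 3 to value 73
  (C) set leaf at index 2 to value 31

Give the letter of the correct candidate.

Original leaves: [51, 8, 61, 26]
Target new root: 396
Try each candidate change and compute the resulting root:
Candidate A: set leaf[0] = 11 -> leaves = [11, 8, 61, 26]
  L0: [11, 8, 61, 26]
  L1: h(11,8)=(11*31+8)%997=349 h(61,26)=(61*31+26)%997=920 -> [349, 920]
  L2: h(349,920)=(349*31+920)%997=772 -> [772]
  root = 772 != target 396
Candidate B: set leaf[3] = 73 -> leaves = [51, 8, 61, 73]
  L0: [51, 8, 61, 73]
  L1: h(51,8)=(51*31+8)%997=592 h(61,73)=(61*31+73)%997=967 -> [592, 967]
  L2: h(592,967)=(592*31+967)%997=376 -> [376]
  root = 376 != target 396
Candidate C: set leaf[2] = 31 -> leaves = [51, 8, 31, 26]
  L0: [51, 8, 31, 26]
  L1: h(51,8)=(51*31+8)%997=592 h(31,26)=(31*31+26)%997=987 -> [592, 987]
  L2: h(592,987)=(592*31+987)%997=396 -> [396]
  root = 396 == target 396  ** MATCH **
Candidate C produces the target root.

Answer: C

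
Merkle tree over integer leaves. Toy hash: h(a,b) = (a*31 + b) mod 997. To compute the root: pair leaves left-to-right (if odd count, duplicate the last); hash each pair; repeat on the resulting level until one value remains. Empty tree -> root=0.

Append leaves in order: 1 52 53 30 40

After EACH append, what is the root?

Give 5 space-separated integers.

Answer: 1 83 281 258 105

Derivation:
After append 1 (leaves=[1]):
  L0: [1]
  root=1
After append 52 (leaves=[1, 52]):
  L0: [1, 52]
  L1: h(1,52)=(1*31+52)%997=83 -> [83]
  root=83
After append 53 (leaves=[1, 52, 53]):
  L0: [1, 52, 53]
  L1: h(1,52)=(1*31+52)%997=83 h(53,53)=(53*31+53)%997=699 -> [83, 699]
  L2: h(83,699)=(83*31+699)%997=281 -> [281]
  root=281
After append 30 (leaves=[1, 52, 53, 30]):
  L0: [1, 52, 53, 30]
  L1: h(1,52)=(1*31+52)%997=83 h(53,30)=(53*31+30)%997=676 -> [83, 676]
  L2: h(83,676)=(83*31+676)%997=258 -> [258]
  root=258
After append 40 (leaves=[1, 52, 53, 30, 40]):
  L0: [1, 52, 53, 30, 40]
  L1: h(1,52)=(1*31+52)%997=83 h(53,30)=(53*31+30)%997=676 h(40,40)=(40*31+40)%997=283 -> [83, 676, 283]
  L2: h(83,676)=(83*31+676)%997=258 h(283,283)=(283*31+283)%997=83 -> [258, 83]
  L3: h(258,83)=(258*31+83)%997=105 -> [105]
  root=105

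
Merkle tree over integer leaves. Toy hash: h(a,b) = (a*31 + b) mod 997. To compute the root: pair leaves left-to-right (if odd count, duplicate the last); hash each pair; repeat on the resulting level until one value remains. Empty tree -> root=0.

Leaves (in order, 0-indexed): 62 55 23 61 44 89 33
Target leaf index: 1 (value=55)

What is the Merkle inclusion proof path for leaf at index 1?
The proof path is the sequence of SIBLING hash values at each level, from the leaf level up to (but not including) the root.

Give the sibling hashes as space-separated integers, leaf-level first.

L0 (leaves): [62, 55, 23, 61, 44, 89, 33], target index=1
L1: h(62,55)=(62*31+55)%997=980 [pair 0] h(23,61)=(23*31+61)%997=774 [pair 1] h(44,89)=(44*31+89)%997=456 [pair 2] h(33,33)=(33*31+33)%997=59 [pair 3] -> [980, 774, 456, 59]
  Sibling for proof at L0: 62
L2: h(980,774)=(980*31+774)%997=247 [pair 0] h(456,59)=(456*31+59)%997=237 [pair 1] -> [247, 237]
  Sibling for proof at L1: 774
L3: h(247,237)=(247*31+237)%997=915 [pair 0] -> [915]
  Sibling for proof at L2: 237
Root: 915
Proof path (sibling hashes from leaf to root): [62, 774, 237]

Answer: 62 774 237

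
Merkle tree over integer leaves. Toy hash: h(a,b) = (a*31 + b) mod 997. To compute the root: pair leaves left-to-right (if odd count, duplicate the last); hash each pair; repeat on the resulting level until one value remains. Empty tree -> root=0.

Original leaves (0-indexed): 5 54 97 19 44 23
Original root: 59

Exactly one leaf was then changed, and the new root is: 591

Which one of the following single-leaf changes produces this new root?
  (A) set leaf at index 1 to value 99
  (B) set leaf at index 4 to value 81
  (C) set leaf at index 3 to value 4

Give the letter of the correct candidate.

Original leaves: [5, 54, 97, 19, 44, 23]
Target new root: 591
Try each candidate change and compute the resulting root:
Candidate A: set leaf[1] = 99 -> leaves = [5, 99, 97, 19, 44, 23]
  L0: [5, 99, 97, 19, 44, 23]
  L1: h(5,99)=(5*31+99)%997=254 h(97,19)=(97*31+19)%997=35 h(44,23)=(44*31+23)%997=390 -> [254, 35, 390]
  L2: h(254,35)=(254*31+35)%997=930 h(390,390)=(390*31+390)%997=516 -> [930, 516]
  L3: h(930,516)=(930*31+516)%997=433 -> [433]
  root = 433 != target 591
Candidate B: set leaf[4] = 81 -> leaves = [5, 54, 97, 19, 81, 23]
  L0: [5, 54, 97, 19, 81, 23]
  L1: h(5,54)=(5*31+54)%997=209 h(97,19)=(97*31+19)%997=35 h(81,23)=(81*31+23)%997=540 -> [209, 35, 540]
  L2: h(209,35)=(209*31+35)%997=532 h(540,540)=(540*31+540)%997=331 -> [532, 331]
  L3: h(532,331)=(532*31+331)%997=871 -> [871]
  root = 871 != target 591
Candidate C: set leaf[3] = 4 -> leaves = [5, 54, 97, 4, 44, 23]
  L0: [5, 54, 97, 4, 44, 23]
  L1: h(5,54)=(5*31+54)%997=209 h(97,4)=(97*31+4)%997=20 h(44,23)=(44*31+23)%997=390 -> [209, 20, 390]
  L2: h(209,20)=(209*31+20)%997=517 h(390,390)=(390*31+390)%997=516 -> [517, 516]
  L3: h(517,516)=(517*31+516)%997=591 -> [591]
  root = 591 == target 591  ** MATCH **
Candidate C produces the target root.

Answer: C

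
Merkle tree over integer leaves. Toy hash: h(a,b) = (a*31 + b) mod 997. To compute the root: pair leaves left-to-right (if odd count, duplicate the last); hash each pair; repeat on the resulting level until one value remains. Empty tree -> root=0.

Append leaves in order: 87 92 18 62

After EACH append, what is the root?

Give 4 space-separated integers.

After append 87 (leaves=[87]):
  L0: [87]
  root=87
After append 92 (leaves=[87, 92]):
  L0: [87, 92]
  L1: h(87,92)=(87*31+92)%997=795 -> [795]
  root=795
After append 18 (leaves=[87, 92, 18]):
  L0: [87, 92, 18]
  L1: h(87,92)=(87*31+92)%997=795 h(18,18)=(18*31+18)%997=576 -> [795, 576]
  L2: h(795,576)=(795*31+576)%997=296 -> [296]
  root=296
After append 62 (leaves=[87, 92, 18, 62]):
  L0: [87, 92, 18, 62]
  L1: h(87,92)=(87*31+92)%997=795 h(18,62)=(18*31+62)%997=620 -> [795, 620]
  L2: h(795,620)=(795*31+620)%997=340 -> [340]
  root=340

Answer: 87 795 296 340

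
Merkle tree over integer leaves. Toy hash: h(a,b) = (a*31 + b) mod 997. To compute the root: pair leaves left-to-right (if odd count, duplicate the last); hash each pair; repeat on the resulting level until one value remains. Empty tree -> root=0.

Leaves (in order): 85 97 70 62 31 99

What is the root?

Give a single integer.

L0: [85, 97, 70, 62, 31, 99]
L1: h(85,97)=(85*31+97)%997=738 h(70,62)=(70*31+62)%997=238 h(31,99)=(31*31+99)%997=63 -> [738, 238, 63]
L2: h(738,238)=(738*31+238)%997=185 h(63,63)=(63*31+63)%997=22 -> [185, 22]
L3: h(185,22)=(185*31+22)%997=772 -> [772]

Answer: 772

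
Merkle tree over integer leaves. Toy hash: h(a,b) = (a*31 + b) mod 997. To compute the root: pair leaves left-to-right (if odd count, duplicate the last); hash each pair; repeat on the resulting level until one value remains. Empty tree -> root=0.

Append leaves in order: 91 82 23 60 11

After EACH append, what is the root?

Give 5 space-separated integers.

After append 91 (leaves=[91]):
  L0: [91]
  root=91
After append 82 (leaves=[91, 82]):
  L0: [91, 82]
  L1: h(91,82)=(91*31+82)%997=909 -> [909]
  root=909
After append 23 (leaves=[91, 82, 23]):
  L0: [91, 82, 23]
  L1: h(91,82)=(91*31+82)%997=909 h(23,23)=(23*31+23)%997=736 -> [909, 736]
  L2: h(909,736)=(909*31+736)%997=2 -> [2]
  root=2
After append 60 (leaves=[91, 82, 23, 60]):
  L0: [91, 82, 23, 60]
  L1: h(91,82)=(91*31+82)%997=909 h(23,60)=(23*31+60)%997=773 -> [909, 773]
  L2: h(909,773)=(909*31+773)%997=39 -> [39]
  root=39
After append 11 (leaves=[91, 82, 23, 60, 11]):
  L0: [91, 82, 23, 60, 11]
  L1: h(91,82)=(91*31+82)%997=909 h(23,60)=(23*31+60)%997=773 h(11,11)=(11*31+11)%997=352 -> [909, 773, 352]
  L2: h(909,773)=(909*31+773)%997=39 h(352,352)=(352*31+352)%997=297 -> [39, 297]
  L3: h(39,297)=(39*31+297)%997=509 -> [509]
  root=509

Answer: 91 909 2 39 509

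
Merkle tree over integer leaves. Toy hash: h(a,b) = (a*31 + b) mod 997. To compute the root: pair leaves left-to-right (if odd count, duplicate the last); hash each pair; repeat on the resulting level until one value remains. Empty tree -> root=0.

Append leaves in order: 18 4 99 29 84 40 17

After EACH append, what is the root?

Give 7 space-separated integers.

After append 18 (leaves=[18]):
  L0: [18]
  root=18
After append 4 (leaves=[18, 4]):
  L0: [18, 4]
  L1: h(18,4)=(18*31+4)%997=562 -> [562]
  root=562
After append 99 (leaves=[18, 4, 99]):
  L0: [18, 4, 99]
  L1: h(18,4)=(18*31+4)%997=562 h(99,99)=(99*31+99)%997=177 -> [562, 177]
  L2: h(562,177)=(562*31+177)%997=650 -> [650]
  root=650
After append 29 (leaves=[18, 4, 99, 29]):
  L0: [18, 4, 99, 29]
  L1: h(18,4)=(18*31+4)%997=562 h(99,29)=(99*31+29)%997=107 -> [562, 107]
  L2: h(562,107)=(562*31+107)%997=580 -> [580]
  root=580
After append 84 (leaves=[18, 4, 99, 29, 84]):
  L0: [18, 4, 99, 29, 84]
  L1: h(18,4)=(18*31+4)%997=562 h(99,29)=(99*31+29)%997=107 h(84,84)=(84*31+84)%997=694 -> [562, 107, 694]
  L2: h(562,107)=(562*31+107)%997=580 h(694,694)=(694*31+694)%997=274 -> [580, 274]
  L3: h(580,274)=(580*31+274)%997=308 -> [308]
  root=308
After append 40 (leaves=[18, 4, 99, 29, 84, 40]):
  L0: [18, 4, 99, 29, 84, 40]
  L1: h(18,4)=(18*31+4)%997=562 h(99,29)=(99*31+29)%997=107 h(84,40)=(84*31+40)%997=650 -> [562, 107, 650]
  L2: h(562,107)=(562*31+107)%997=580 h(650,650)=(650*31+650)%997=860 -> [580, 860]
  L3: h(580,860)=(580*31+860)%997=894 -> [894]
  root=894
After append 17 (leaves=[18, 4, 99, 29, 84, 40, 17]):
  L0: [18, 4, 99, 29, 84, 40, 17]
  L1: h(18,4)=(18*31+4)%997=562 h(99,29)=(99*31+29)%997=107 h(84,40)=(84*31+40)%997=650 h(17,17)=(17*31+17)%997=544 -> [562, 107, 650, 544]
  L2: h(562,107)=(562*31+107)%997=580 h(650,544)=(650*31+544)%997=754 -> [580, 754]
  L3: h(580,754)=(580*31+754)%997=788 -> [788]
  root=788

Answer: 18 562 650 580 308 894 788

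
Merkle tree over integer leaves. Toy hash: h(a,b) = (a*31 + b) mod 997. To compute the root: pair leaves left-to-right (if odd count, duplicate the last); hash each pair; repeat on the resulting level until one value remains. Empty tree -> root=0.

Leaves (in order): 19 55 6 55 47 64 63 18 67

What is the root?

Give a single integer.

Answer: 855

Derivation:
L0: [19, 55, 6, 55, 47, 64, 63, 18, 67]
L1: h(19,55)=(19*31+55)%997=644 h(6,55)=(6*31+55)%997=241 h(47,64)=(47*31+64)%997=524 h(63,18)=(63*31+18)%997=974 h(67,67)=(67*31+67)%997=150 -> [644, 241, 524, 974, 150]
L2: h(644,241)=(644*31+241)%997=265 h(524,974)=(524*31+974)%997=269 h(150,150)=(150*31+150)%997=812 -> [265, 269, 812]
L3: h(265,269)=(265*31+269)%997=508 h(812,812)=(812*31+812)%997=62 -> [508, 62]
L4: h(508,62)=(508*31+62)%997=855 -> [855]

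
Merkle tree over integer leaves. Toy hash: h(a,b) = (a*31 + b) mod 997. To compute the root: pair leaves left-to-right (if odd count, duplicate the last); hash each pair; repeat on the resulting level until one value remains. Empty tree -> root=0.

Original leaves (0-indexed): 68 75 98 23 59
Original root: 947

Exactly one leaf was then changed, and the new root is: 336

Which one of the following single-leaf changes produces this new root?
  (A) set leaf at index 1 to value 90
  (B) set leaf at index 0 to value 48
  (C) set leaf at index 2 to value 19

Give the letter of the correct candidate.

Original leaves: [68, 75, 98, 23, 59]
Target new root: 336
Try each candidate change and compute the resulting root:
Candidate A: set leaf[1] = 90 -> leaves = [68, 90, 98, 23, 59]
  L0: [68, 90, 98, 23, 59]
  L1: h(68,90)=(68*31+90)%997=204 h(98,23)=(98*31+23)%997=70 h(59,59)=(59*31+59)%997=891 -> [204, 70, 891]
  L2: h(204,70)=(204*31+70)%997=412 h(891,891)=(891*31+891)%997=596 -> [412, 596]
  L3: h(412,596)=(412*31+596)%997=407 -> [407]
  root = 407 != target 336
Candidate B: set leaf[0] = 48 -> leaves = [48, 75, 98, 23, 59]
  L0: [48, 75, 98, 23, 59]
  L1: h(48,75)=(48*31+75)%997=566 h(98,23)=(98*31+23)%997=70 h(59,59)=(59*31+59)%997=891 -> [566, 70, 891]
  L2: h(566,70)=(566*31+70)%997=667 h(891,891)=(891*31+891)%997=596 -> [667, 596]
  L3: h(667,596)=(667*31+596)%997=336 -> [336]
  root = 336 == target 336  ** MATCH **
Candidate C: set leaf[2] = 19 -> leaves = [68, 75, 19, 23, 59]
  L0: [68, 75, 19, 23, 59]
  L1: h(68,75)=(68*31+75)%997=189 h(19,23)=(19*31+23)%997=612 h(59,59)=(59*31+59)%997=891 -> [189, 612, 891]
  L2: h(189,612)=(189*31+612)%997=489 h(891,891)=(891*31+891)%997=596 -> [489, 596]
  L3: h(489,596)=(489*31+596)%997=800 -> [800]
  root = 800 != target 336
Candidate B produces the target root.

Answer: B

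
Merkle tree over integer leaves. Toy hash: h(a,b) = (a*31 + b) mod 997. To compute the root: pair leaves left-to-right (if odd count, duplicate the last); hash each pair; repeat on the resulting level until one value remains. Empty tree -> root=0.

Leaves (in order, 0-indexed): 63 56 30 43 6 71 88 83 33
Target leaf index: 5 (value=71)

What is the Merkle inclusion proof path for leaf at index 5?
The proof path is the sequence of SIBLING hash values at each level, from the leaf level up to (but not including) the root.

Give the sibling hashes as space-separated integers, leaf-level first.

L0 (leaves): [63, 56, 30, 43, 6, 71, 88, 83, 33], target index=5
L1: h(63,56)=(63*31+56)%997=15 [pair 0] h(30,43)=(30*31+43)%997=973 [pair 1] h(6,71)=(6*31+71)%997=257 [pair 2] h(88,83)=(88*31+83)%997=817 [pair 3] h(33,33)=(33*31+33)%997=59 [pair 4] -> [15, 973, 257, 817, 59]
  Sibling for proof at L0: 6
L2: h(15,973)=(15*31+973)%997=441 [pair 0] h(257,817)=(257*31+817)%997=808 [pair 1] h(59,59)=(59*31+59)%997=891 [pair 2] -> [441, 808, 891]
  Sibling for proof at L1: 817
L3: h(441,808)=(441*31+808)%997=521 [pair 0] h(891,891)=(891*31+891)%997=596 [pair 1] -> [521, 596]
  Sibling for proof at L2: 441
L4: h(521,596)=(521*31+596)%997=795 [pair 0] -> [795]
  Sibling for proof at L3: 596
Root: 795
Proof path (sibling hashes from leaf to root): [6, 817, 441, 596]

Answer: 6 817 441 596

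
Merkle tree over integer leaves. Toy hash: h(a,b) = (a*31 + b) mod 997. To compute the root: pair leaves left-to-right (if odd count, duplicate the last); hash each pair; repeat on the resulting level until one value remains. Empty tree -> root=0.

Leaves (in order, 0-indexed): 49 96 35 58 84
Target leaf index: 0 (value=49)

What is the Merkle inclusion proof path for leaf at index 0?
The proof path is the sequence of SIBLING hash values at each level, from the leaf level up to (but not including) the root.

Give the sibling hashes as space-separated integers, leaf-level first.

Answer: 96 146 274

Derivation:
L0 (leaves): [49, 96, 35, 58, 84], target index=0
L1: h(49,96)=(49*31+96)%997=618 [pair 0] h(35,58)=(35*31+58)%997=146 [pair 1] h(84,84)=(84*31+84)%997=694 [pair 2] -> [618, 146, 694]
  Sibling for proof at L0: 96
L2: h(618,146)=(618*31+146)%997=361 [pair 0] h(694,694)=(694*31+694)%997=274 [pair 1] -> [361, 274]
  Sibling for proof at L1: 146
L3: h(361,274)=(361*31+274)%997=498 [pair 0] -> [498]
  Sibling for proof at L2: 274
Root: 498
Proof path (sibling hashes from leaf to root): [96, 146, 274]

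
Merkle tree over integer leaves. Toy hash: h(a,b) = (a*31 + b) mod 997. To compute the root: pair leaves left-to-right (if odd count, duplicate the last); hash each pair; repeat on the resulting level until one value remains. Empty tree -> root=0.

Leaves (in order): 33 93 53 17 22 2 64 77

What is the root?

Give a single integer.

Answer: 651

Derivation:
L0: [33, 93, 53, 17, 22, 2, 64, 77]
L1: h(33,93)=(33*31+93)%997=119 h(53,17)=(53*31+17)%997=663 h(22,2)=(22*31+2)%997=684 h(64,77)=(64*31+77)%997=67 -> [119, 663, 684, 67]
L2: h(119,663)=(119*31+663)%997=364 h(684,67)=(684*31+67)%997=334 -> [364, 334]
L3: h(364,334)=(364*31+334)%997=651 -> [651]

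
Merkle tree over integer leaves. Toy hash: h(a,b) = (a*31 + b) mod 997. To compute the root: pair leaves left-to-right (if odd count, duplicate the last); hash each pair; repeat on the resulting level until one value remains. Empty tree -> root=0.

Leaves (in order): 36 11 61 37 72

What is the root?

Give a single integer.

L0: [36, 11, 61, 37, 72]
L1: h(36,11)=(36*31+11)%997=130 h(61,37)=(61*31+37)%997=931 h(72,72)=(72*31+72)%997=310 -> [130, 931, 310]
L2: h(130,931)=(130*31+931)%997=973 h(310,310)=(310*31+310)%997=947 -> [973, 947]
L3: h(973,947)=(973*31+947)%997=203 -> [203]

Answer: 203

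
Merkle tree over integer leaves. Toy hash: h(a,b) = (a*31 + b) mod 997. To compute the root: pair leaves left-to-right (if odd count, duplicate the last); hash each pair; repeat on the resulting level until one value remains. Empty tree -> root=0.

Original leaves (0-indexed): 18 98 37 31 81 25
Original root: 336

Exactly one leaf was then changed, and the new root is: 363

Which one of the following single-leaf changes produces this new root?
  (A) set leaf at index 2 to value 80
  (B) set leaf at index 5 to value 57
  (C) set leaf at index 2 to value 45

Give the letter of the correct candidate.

Original leaves: [18, 98, 37, 31, 81, 25]
Target new root: 363
Try each candidate change and compute the resulting root:
Candidate A: set leaf[2] = 80 -> leaves = [18, 98, 80, 31, 81, 25]
  L0: [18, 98, 80, 31, 81, 25]
  L1: h(18,98)=(18*31+98)%997=656 h(80,31)=(80*31+31)%997=517 h(81,25)=(81*31+25)%997=542 -> [656, 517, 542]
  L2: h(656,517)=(656*31+517)%997=913 h(542,542)=(542*31+542)%997=395 -> [913, 395]
  L3: h(913,395)=(913*31+395)%997=782 -> [782]
  root = 782 != target 363
Candidate B: set leaf[5] = 57 -> leaves = [18, 98, 37, 31, 81, 57]
  L0: [18, 98, 37, 31, 81, 57]
  L1: h(18,98)=(18*31+98)%997=656 h(37,31)=(37*31+31)%997=181 h(81,57)=(81*31+57)%997=574 -> [656, 181, 574]
  L2: h(656,181)=(656*31+181)%997=577 h(574,574)=(574*31+574)%997=422 -> [577, 422]
  L3: h(577,422)=(577*31+422)%997=363 -> [363]
  root = 363 == target 363  ** MATCH **
Candidate C: set leaf[2] = 45 -> leaves = [18, 98, 45, 31, 81, 25]
  L0: [18, 98, 45, 31, 81, 25]
  L1: h(18,98)=(18*31+98)%997=656 h(45,31)=(45*31+31)%997=429 h(81,25)=(81*31+25)%997=542 -> [656, 429, 542]
  L2: h(656,429)=(656*31+429)%997=825 h(542,542)=(542*31+542)%997=395 -> [825, 395]
  L3: h(825,395)=(825*31+395)%997=48 -> [48]
  root = 48 != target 363
Candidate B produces the target root.

Answer: B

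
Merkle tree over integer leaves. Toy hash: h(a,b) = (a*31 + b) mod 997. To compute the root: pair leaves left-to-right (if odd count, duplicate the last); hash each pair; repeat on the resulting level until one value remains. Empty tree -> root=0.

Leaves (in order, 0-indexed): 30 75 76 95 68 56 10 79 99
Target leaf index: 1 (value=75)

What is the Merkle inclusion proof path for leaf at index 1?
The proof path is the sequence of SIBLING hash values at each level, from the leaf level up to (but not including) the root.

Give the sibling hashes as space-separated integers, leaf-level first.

L0 (leaves): [30, 75, 76, 95, 68, 56, 10, 79, 99], target index=1
L1: h(30,75)=(30*31+75)%997=8 [pair 0] h(76,95)=(76*31+95)%997=457 [pair 1] h(68,56)=(68*31+56)%997=170 [pair 2] h(10,79)=(10*31+79)%997=389 [pair 3] h(99,99)=(99*31+99)%997=177 [pair 4] -> [8, 457, 170, 389, 177]
  Sibling for proof at L0: 30
L2: h(8,457)=(8*31+457)%997=705 [pair 0] h(170,389)=(170*31+389)%997=674 [pair 1] h(177,177)=(177*31+177)%997=679 [pair 2] -> [705, 674, 679]
  Sibling for proof at L1: 457
L3: h(705,674)=(705*31+674)%997=595 [pair 0] h(679,679)=(679*31+679)%997=791 [pair 1] -> [595, 791]
  Sibling for proof at L2: 674
L4: h(595,791)=(595*31+791)%997=293 [pair 0] -> [293]
  Sibling for proof at L3: 791
Root: 293
Proof path (sibling hashes from leaf to root): [30, 457, 674, 791]

Answer: 30 457 674 791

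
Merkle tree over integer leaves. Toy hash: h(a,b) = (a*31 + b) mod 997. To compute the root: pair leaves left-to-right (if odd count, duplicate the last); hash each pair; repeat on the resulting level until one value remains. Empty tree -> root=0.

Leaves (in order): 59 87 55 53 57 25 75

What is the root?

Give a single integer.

Answer: 603

Derivation:
L0: [59, 87, 55, 53, 57, 25, 75]
L1: h(59,87)=(59*31+87)%997=919 h(55,53)=(55*31+53)%997=761 h(57,25)=(57*31+25)%997=795 h(75,75)=(75*31+75)%997=406 -> [919, 761, 795, 406]
L2: h(919,761)=(919*31+761)%997=337 h(795,406)=(795*31+406)%997=126 -> [337, 126]
L3: h(337,126)=(337*31+126)%997=603 -> [603]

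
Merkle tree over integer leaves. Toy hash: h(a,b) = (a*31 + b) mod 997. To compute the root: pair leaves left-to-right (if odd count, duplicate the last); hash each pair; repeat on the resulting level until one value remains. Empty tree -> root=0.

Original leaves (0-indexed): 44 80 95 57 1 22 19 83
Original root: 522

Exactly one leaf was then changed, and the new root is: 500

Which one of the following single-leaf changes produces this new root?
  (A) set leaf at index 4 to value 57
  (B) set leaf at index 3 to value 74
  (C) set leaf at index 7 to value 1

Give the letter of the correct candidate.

Original leaves: [44, 80, 95, 57, 1, 22, 19, 83]
Target new root: 500
Try each candidate change and compute the resulting root:
Candidate A: set leaf[4] = 57 -> leaves = [44, 80, 95, 57, 57, 22, 19, 83]
  L0: [44, 80, 95, 57, 57, 22, 19, 83]
  L1: h(44,80)=(44*31+80)%997=447 h(95,57)=(95*31+57)%997=11 h(57,22)=(57*31+22)%997=792 h(19,83)=(19*31+83)%997=672 -> [447, 11, 792, 672]
  L2: h(447,11)=(447*31+11)%997=907 h(792,672)=(792*31+672)%997=299 -> [907, 299]
  L3: h(907,299)=(907*31+299)%997=500 -> [500]
  root = 500 == target 500  ** MATCH **
Candidate B: set leaf[3] = 74 -> leaves = [44, 80, 95, 74, 1, 22, 19, 83]
  L0: [44, 80, 95, 74, 1, 22, 19, 83]
  L1: h(44,80)=(44*31+80)%997=447 h(95,74)=(95*31+74)%997=28 h(1,22)=(1*31+22)%997=53 h(19,83)=(19*31+83)%997=672 -> [447, 28, 53, 672]
  L2: h(447,28)=(447*31+28)%997=924 h(53,672)=(53*31+672)%997=321 -> [924, 321]
  L3: h(924,321)=(924*31+321)%997=52 -> [52]
  root = 52 != target 500
Candidate C: set leaf[7] = 1 -> leaves = [44, 80, 95, 57, 1, 22, 19, 1]
  L0: [44, 80, 95, 57, 1, 22, 19, 1]
  L1: h(44,80)=(44*31+80)%997=447 h(95,57)=(95*31+57)%997=11 h(1,22)=(1*31+22)%997=53 h(19,1)=(19*31+1)%997=590 -> [447, 11, 53, 590]
  L2: h(447,11)=(447*31+11)%997=907 h(53,590)=(53*31+590)%997=239 -> [907, 239]
  L3: h(907,239)=(907*31+239)%997=440 -> [440]
  root = 440 != target 500
Candidate A produces the target root.

Answer: A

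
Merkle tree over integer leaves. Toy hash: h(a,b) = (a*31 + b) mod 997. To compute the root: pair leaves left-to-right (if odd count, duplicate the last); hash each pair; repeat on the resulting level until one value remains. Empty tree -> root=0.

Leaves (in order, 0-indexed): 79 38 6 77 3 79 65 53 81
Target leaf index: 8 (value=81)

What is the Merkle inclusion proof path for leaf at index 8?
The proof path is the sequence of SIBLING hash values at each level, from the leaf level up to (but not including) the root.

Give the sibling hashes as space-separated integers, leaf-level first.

L0 (leaves): [79, 38, 6, 77, 3, 79, 65, 53, 81], target index=8
L1: h(79,38)=(79*31+38)%997=493 [pair 0] h(6,77)=(6*31+77)%997=263 [pair 1] h(3,79)=(3*31+79)%997=172 [pair 2] h(65,53)=(65*31+53)%997=74 [pair 3] h(81,81)=(81*31+81)%997=598 [pair 4] -> [493, 263, 172, 74, 598]
  Sibling for proof at L0: 81
L2: h(493,263)=(493*31+263)%997=591 [pair 0] h(172,74)=(172*31+74)%997=421 [pair 1] h(598,598)=(598*31+598)%997=193 [pair 2] -> [591, 421, 193]
  Sibling for proof at L1: 598
L3: h(591,421)=(591*31+421)%997=796 [pair 0] h(193,193)=(193*31+193)%997=194 [pair 1] -> [796, 194]
  Sibling for proof at L2: 193
L4: h(796,194)=(796*31+194)%997=942 [pair 0] -> [942]
  Sibling for proof at L3: 796
Root: 942
Proof path (sibling hashes from leaf to root): [81, 598, 193, 796]

Answer: 81 598 193 796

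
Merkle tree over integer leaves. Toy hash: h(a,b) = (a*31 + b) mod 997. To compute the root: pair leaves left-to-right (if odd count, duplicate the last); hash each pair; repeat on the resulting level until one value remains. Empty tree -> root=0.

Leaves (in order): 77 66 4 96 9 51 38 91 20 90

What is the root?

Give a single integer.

L0: [77, 66, 4, 96, 9, 51, 38, 91, 20, 90]
L1: h(77,66)=(77*31+66)%997=459 h(4,96)=(4*31+96)%997=220 h(9,51)=(9*31+51)%997=330 h(38,91)=(38*31+91)%997=272 h(20,90)=(20*31+90)%997=710 -> [459, 220, 330, 272, 710]
L2: h(459,220)=(459*31+220)%997=491 h(330,272)=(330*31+272)%997=532 h(710,710)=(710*31+710)%997=786 -> [491, 532, 786]
L3: h(491,532)=(491*31+532)%997=798 h(786,786)=(786*31+786)%997=227 -> [798, 227]
L4: h(798,227)=(798*31+227)%997=40 -> [40]

Answer: 40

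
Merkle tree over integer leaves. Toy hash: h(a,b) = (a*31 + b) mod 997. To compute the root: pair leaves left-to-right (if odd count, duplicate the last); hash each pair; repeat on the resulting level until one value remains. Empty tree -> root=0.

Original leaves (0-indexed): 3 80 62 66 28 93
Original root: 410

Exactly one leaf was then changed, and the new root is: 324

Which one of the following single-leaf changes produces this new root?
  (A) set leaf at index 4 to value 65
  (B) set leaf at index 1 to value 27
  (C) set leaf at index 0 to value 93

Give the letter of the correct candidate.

Original leaves: [3, 80, 62, 66, 28, 93]
Target new root: 324
Try each candidate change and compute the resulting root:
Candidate A: set leaf[4] = 65 -> leaves = [3, 80, 62, 66, 65, 93]
  L0: [3, 80, 62, 66, 65, 93]
  L1: h(3,80)=(3*31+80)%997=173 h(62,66)=(62*31+66)%997=991 h(65,93)=(65*31+93)%997=114 -> [173, 991, 114]
  L2: h(173,991)=(173*31+991)%997=372 h(114,114)=(114*31+114)%997=657 -> [372, 657]
  L3: h(372,657)=(372*31+657)%997=225 -> [225]
  root = 225 != target 324
Candidate B: set leaf[1] = 27 -> leaves = [3, 27, 62, 66, 28, 93]
  L0: [3, 27, 62, 66, 28, 93]
  L1: h(3,27)=(3*31+27)%997=120 h(62,66)=(62*31+66)%997=991 h(28,93)=(28*31+93)%997=961 -> [120, 991, 961]
  L2: h(120,991)=(120*31+991)%997=723 h(961,961)=(961*31+961)%997=842 -> [723, 842]
  L3: h(723,842)=(723*31+842)%997=324 -> [324]
  root = 324 == target 324  ** MATCH **
Candidate C: set leaf[0] = 93 -> leaves = [93, 80, 62, 66, 28, 93]
  L0: [93, 80, 62, 66, 28, 93]
  L1: h(93,80)=(93*31+80)%997=969 h(62,66)=(62*31+66)%997=991 h(28,93)=(28*31+93)%997=961 -> [969, 991, 961]
  L2: h(969,991)=(969*31+991)%997=123 h(961,961)=(961*31+961)%997=842 -> [123, 842]
  L3: h(123,842)=(123*31+842)%997=667 -> [667]
  root = 667 != target 324
Candidate B produces the target root.

Answer: B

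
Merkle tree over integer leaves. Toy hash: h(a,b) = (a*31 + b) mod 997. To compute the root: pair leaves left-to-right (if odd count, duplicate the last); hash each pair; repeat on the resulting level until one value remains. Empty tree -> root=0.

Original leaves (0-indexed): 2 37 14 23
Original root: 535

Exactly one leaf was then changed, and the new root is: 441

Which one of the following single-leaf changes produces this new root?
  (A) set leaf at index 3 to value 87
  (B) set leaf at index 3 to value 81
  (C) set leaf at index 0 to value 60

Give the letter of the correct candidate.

Original leaves: [2, 37, 14, 23]
Target new root: 441
Try each candidate change and compute the resulting root:
Candidate A: set leaf[3] = 87 -> leaves = [2, 37, 14, 87]
  L0: [2, 37, 14, 87]
  L1: h(2,37)=(2*31+37)%997=99 h(14,87)=(14*31+87)%997=521 -> [99, 521]
  L2: h(99,521)=(99*31+521)%997=599 -> [599]
  root = 599 != target 441
Candidate B: set leaf[3] = 81 -> leaves = [2, 37, 14, 81]
  L0: [2, 37, 14, 81]
  L1: h(2,37)=(2*31+37)%997=99 h(14,81)=(14*31+81)%997=515 -> [99, 515]
  L2: h(99,515)=(99*31+515)%997=593 -> [593]
  root = 593 != target 441
Candidate C: set leaf[0] = 60 -> leaves = [60, 37, 14, 23]
  L0: [60, 37, 14, 23]
  L1: h(60,37)=(60*31+37)%997=900 h(14,23)=(14*31+23)%997=457 -> [900, 457]
  L2: h(900,457)=(900*31+457)%997=441 -> [441]
  root = 441 == target 441  ** MATCH **
Candidate C produces the target root.

Answer: C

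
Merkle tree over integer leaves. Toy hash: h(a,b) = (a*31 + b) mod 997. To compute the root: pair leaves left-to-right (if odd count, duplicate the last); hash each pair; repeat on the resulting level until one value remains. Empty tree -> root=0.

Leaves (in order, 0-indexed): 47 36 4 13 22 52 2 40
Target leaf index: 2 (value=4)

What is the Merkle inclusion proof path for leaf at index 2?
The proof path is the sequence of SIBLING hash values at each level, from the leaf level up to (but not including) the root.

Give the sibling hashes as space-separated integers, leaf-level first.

Answer: 13 496 922

Derivation:
L0 (leaves): [47, 36, 4, 13, 22, 52, 2, 40], target index=2
L1: h(47,36)=(47*31+36)%997=496 [pair 0] h(4,13)=(4*31+13)%997=137 [pair 1] h(22,52)=(22*31+52)%997=734 [pair 2] h(2,40)=(2*31+40)%997=102 [pair 3] -> [496, 137, 734, 102]
  Sibling for proof at L0: 13
L2: h(496,137)=(496*31+137)%997=558 [pair 0] h(734,102)=(734*31+102)%997=922 [pair 1] -> [558, 922]
  Sibling for proof at L1: 496
L3: h(558,922)=(558*31+922)%997=274 [pair 0] -> [274]
  Sibling for proof at L2: 922
Root: 274
Proof path (sibling hashes from leaf to root): [13, 496, 922]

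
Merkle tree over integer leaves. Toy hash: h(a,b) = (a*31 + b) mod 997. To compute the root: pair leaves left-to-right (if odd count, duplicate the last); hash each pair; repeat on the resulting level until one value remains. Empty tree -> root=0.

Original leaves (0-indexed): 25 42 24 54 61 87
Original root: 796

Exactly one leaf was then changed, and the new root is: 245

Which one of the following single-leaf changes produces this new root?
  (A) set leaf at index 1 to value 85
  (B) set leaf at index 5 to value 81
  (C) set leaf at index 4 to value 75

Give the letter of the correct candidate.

Original leaves: [25, 42, 24, 54, 61, 87]
Target new root: 245
Try each candidate change and compute the resulting root:
Candidate A: set leaf[1] = 85 -> leaves = [25, 85, 24, 54, 61, 87]
  L0: [25, 85, 24, 54, 61, 87]
  L1: h(25,85)=(25*31+85)%997=860 h(24,54)=(24*31+54)%997=798 h(61,87)=(61*31+87)%997=981 -> [860, 798, 981]
  L2: h(860,798)=(860*31+798)%997=539 h(981,981)=(981*31+981)%997=485 -> [539, 485]
  L3: h(539,485)=(539*31+485)%997=245 -> [245]
  root = 245 == target 245  ** MATCH **
Candidate B: set leaf[5] = 81 -> leaves = [25, 42, 24, 54, 61, 81]
  L0: [25, 42, 24, 54, 61, 81]
  L1: h(25,42)=(25*31+42)%997=817 h(24,54)=(24*31+54)%997=798 h(61,81)=(61*31+81)%997=975 -> [817, 798, 975]
  L2: h(817,798)=(817*31+798)%997=203 h(975,975)=(975*31+975)%997=293 -> [203, 293]
  L3: h(203,293)=(203*31+293)%997=604 -> [604]
  root = 604 != target 245
Candidate C: set leaf[4] = 75 -> leaves = [25, 42, 24, 54, 75, 87]
  L0: [25, 42, 24, 54, 75, 87]
  L1: h(25,42)=(25*31+42)%997=817 h(24,54)=(24*31+54)%997=798 h(75,87)=(75*31+87)%997=418 -> [817, 798, 418]
  L2: h(817,798)=(817*31+798)%997=203 h(418,418)=(418*31+418)%997=415 -> [203, 415]
  L3: h(203,415)=(203*31+415)%997=726 -> [726]
  root = 726 != target 245
Candidate A produces the target root.

Answer: A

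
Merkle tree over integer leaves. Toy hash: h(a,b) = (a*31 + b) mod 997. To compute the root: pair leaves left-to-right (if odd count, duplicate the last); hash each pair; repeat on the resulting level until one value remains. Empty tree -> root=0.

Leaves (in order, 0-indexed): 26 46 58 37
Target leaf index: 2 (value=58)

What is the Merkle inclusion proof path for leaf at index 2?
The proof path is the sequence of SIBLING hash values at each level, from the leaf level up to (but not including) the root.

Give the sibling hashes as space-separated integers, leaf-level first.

L0 (leaves): [26, 46, 58, 37], target index=2
L1: h(26,46)=(26*31+46)%997=852 [pair 0] h(58,37)=(58*31+37)%997=838 [pair 1] -> [852, 838]
  Sibling for proof at L0: 37
L2: h(852,838)=(852*31+838)%997=331 [pair 0] -> [331]
  Sibling for proof at L1: 852
Root: 331
Proof path (sibling hashes from leaf to root): [37, 852]

Answer: 37 852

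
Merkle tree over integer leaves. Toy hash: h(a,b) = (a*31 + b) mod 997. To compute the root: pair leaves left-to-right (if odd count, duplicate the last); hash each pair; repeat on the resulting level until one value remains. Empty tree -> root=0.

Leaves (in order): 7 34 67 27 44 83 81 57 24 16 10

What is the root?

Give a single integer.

L0: [7, 34, 67, 27, 44, 83, 81, 57, 24, 16, 10]
L1: h(7,34)=(7*31+34)%997=251 h(67,27)=(67*31+27)%997=110 h(44,83)=(44*31+83)%997=450 h(81,57)=(81*31+57)%997=574 h(24,16)=(24*31+16)%997=760 h(10,10)=(10*31+10)%997=320 -> [251, 110, 450, 574, 760, 320]
L2: h(251,110)=(251*31+110)%997=912 h(450,574)=(450*31+574)%997=566 h(760,320)=(760*31+320)%997=949 -> [912, 566, 949]
L3: h(912,566)=(912*31+566)%997=922 h(949,949)=(949*31+949)%997=458 -> [922, 458]
L4: h(922,458)=(922*31+458)%997=127 -> [127]

Answer: 127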